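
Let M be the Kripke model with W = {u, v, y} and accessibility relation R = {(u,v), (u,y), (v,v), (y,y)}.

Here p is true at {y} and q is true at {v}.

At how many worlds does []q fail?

u: successors {v, y}; q there: v:T, y:F. ✗
v: successors {v}; q there: v:T. ✓
y: successors {y}; q there: y:F. ✗
Satisfying worlds: {v}.
So []q fails at the other 2 worlds.

2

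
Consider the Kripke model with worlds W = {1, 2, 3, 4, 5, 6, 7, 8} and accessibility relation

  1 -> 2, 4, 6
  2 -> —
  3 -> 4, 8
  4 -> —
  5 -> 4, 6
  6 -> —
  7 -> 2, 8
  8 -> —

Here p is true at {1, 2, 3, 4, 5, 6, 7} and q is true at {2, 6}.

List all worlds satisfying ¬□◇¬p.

1: □◇¬p is F. ✓
2: □◇¬p is T. ✗
3: □◇¬p is F. ✓
4: □◇¬p is T. ✗
5: □◇¬p is F. ✓
6: □◇¬p is T. ✗
7: □◇¬p is F. ✓
8: □◇¬p is T. ✗

{1, 3, 5, 7}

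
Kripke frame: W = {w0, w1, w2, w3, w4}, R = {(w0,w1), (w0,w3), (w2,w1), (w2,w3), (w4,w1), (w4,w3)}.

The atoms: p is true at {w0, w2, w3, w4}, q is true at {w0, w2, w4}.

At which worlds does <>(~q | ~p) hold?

w0: successors {w1, w3}; ~q | ~p there: w1:T, w3:T. ✓
w1: no successors, so <>(~q | ~p) fails. ✗
w2: successors {w1, w3}; ~q | ~p there: w1:T, w3:T. ✓
w3: no successors, so <>(~q | ~p) fails. ✗
w4: successors {w1, w3}; ~q | ~p there: w1:T, w3:T. ✓

{w0, w2, w4}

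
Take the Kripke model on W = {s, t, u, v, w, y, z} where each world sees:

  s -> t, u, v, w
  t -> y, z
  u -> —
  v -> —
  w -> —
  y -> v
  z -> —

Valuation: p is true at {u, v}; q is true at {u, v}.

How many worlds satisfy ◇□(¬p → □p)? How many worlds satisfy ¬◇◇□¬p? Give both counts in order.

3 and 5

For ◇□(¬p → □p):
s: successors {t, u, v, w}; □(¬p → □p) there: t:T, u:T, v:T, w:T. ✓
t: successors {y, z}; □(¬p → □p) there: y:T, z:T. ✓
u: no successors, so ◇□(¬p → □p) fails. ✗
v: no successors, so ◇□(¬p → □p) fails. ✗
w: no successors, so ◇□(¬p → □p) fails. ✗
y: successors {v}; □(¬p → □p) there: v:T. ✓
z: no successors, so ◇□(¬p → □p) fails. ✗
— 3 worlds.
For ¬◇◇□¬p:
s: ◇◇□¬p is T. ✗
t: ◇◇□¬p is T. ✗
u: ◇◇□¬p is F. ✓
v: ◇◇□¬p is F. ✓
w: ◇◇□¬p is F. ✓
y: ◇◇□¬p is F. ✓
z: ◇◇□¬p is F. ✓
— 5 worlds.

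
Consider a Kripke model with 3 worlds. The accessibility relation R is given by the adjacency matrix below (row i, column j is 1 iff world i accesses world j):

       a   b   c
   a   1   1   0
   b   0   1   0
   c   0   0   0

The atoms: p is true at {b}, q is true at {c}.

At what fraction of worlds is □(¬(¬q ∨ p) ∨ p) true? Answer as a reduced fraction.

a: successors {a, b}; ¬(¬q ∨ p) ∨ p there: a:F, b:T. ✗
b: successors {b}; ¬(¬q ∨ p) ∨ p there: b:T. ✓
c: no successors, so □(¬(¬q ∨ p) ∨ p) holds vacuously. ✓
That's 2 of 3 worlds, so 2/3.

2/3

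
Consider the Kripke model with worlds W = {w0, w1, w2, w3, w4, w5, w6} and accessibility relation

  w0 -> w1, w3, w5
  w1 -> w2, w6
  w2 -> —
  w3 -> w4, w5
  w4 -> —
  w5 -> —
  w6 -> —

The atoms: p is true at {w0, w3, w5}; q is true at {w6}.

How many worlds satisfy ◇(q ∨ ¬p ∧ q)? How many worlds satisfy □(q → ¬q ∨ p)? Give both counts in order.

1 and 6

For ◇(q ∨ ¬p ∧ q):
w0: successors {w1, w3, w5}; q ∨ ¬p ∧ q there: w1:F, w3:F, w5:F. ✗
w1: successors {w2, w6}; q ∨ ¬p ∧ q there: w2:F, w6:T. ✓
w2: no successors, so ◇(q ∨ ¬p ∧ q) fails. ✗
w3: successors {w4, w5}; q ∨ ¬p ∧ q there: w4:F, w5:F. ✗
w4: no successors, so ◇(q ∨ ¬p ∧ q) fails. ✗
w5: no successors, so ◇(q ∨ ¬p ∧ q) fails. ✗
w6: no successors, so ◇(q ∨ ¬p ∧ q) fails. ✗
— 1 world.
For □(q → ¬q ∨ p):
w0: successors {w1, w3, w5}; q → ¬q ∨ p there: w1:T, w3:T, w5:T. ✓
w1: successors {w2, w6}; q → ¬q ∨ p there: w2:T, w6:F. ✗
w2: no successors, so □(q → ¬q ∨ p) holds vacuously. ✓
w3: successors {w4, w5}; q → ¬q ∨ p there: w4:T, w5:T. ✓
w4: no successors, so □(q → ¬q ∨ p) holds vacuously. ✓
w5: no successors, so □(q → ¬q ∨ p) holds vacuously. ✓
w6: no successors, so □(q → ¬q ∨ p) holds vacuously. ✓
— 6 worlds.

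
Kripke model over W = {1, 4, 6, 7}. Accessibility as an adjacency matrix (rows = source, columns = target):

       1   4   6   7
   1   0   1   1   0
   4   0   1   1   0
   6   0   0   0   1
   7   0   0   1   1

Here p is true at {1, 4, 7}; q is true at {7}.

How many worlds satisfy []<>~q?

1

1: successors {4, 6}; <>~q there: 4:T, 6:F. ✗
4: successors {4, 6}; <>~q there: 4:T, 6:F. ✗
6: successors {7}; <>~q there: 7:T. ✓
7: successors {6, 7}; <>~q there: 6:F, 7:T. ✗
Satisfying worlds: {6}.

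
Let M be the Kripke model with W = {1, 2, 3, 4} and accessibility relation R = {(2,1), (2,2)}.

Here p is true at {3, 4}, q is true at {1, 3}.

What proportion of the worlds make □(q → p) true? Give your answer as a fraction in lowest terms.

3/4

1: no successors, so □(q → p) holds vacuously. ✓
2: successors {1, 2}; q → p there: 1:F, 2:T. ✗
3: no successors, so □(q → p) holds vacuously. ✓
4: no successors, so □(q → p) holds vacuously. ✓
That's 3 of 4 worlds, so 3/4.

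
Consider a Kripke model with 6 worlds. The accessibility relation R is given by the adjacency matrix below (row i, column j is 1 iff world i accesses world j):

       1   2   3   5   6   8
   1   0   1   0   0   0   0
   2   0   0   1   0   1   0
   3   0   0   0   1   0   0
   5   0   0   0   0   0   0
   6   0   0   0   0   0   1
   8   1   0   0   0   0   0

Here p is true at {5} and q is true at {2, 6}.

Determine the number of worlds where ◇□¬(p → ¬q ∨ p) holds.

1

1: successors {2}; □¬(p → ¬q ∨ p) there: 2:F. ✗
2: successors {3, 6}; □¬(p → ¬q ∨ p) there: 3:F, 6:F. ✗
3: successors {5}; □¬(p → ¬q ∨ p) there: 5:T. ✓
5: no successors, so ◇□¬(p → ¬q ∨ p) fails. ✗
6: successors {8}; □¬(p → ¬q ∨ p) there: 8:F. ✗
8: successors {1}; □¬(p → ¬q ∨ p) there: 1:F. ✗
Satisfying worlds: {3}.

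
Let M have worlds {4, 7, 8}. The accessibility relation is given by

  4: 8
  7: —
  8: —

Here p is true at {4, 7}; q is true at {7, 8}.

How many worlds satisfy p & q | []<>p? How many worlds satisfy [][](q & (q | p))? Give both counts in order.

For p & q | []<>p:
4: p & q is F, []<>p is F. ✗
7: p & q is T, []<>p is T. ✓
8: p & q is F, []<>p is T. ✓
— 2 worlds.
For [][](q & (q | p)):
4: successors {8}; [](q & (q | p)) there: 8:T. ✓
7: no successors, so [][](q & (q | p)) holds vacuously. ✓
8: no successors, so [][](q & (q | p)) holds vacuously. ✓
— 3 worlds.

2 and 3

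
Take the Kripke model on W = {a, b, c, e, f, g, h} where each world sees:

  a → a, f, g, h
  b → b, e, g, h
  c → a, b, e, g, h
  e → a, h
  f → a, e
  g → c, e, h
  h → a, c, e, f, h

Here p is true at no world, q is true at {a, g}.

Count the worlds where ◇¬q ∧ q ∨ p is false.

5

a: ◇¬q ∧ q is T, p is F. ✓
b: ◇¬q ∧ q is F, p is F. ✗
c: ◇¬q ∧ q is F, p is F. ✗
e: ◇¬q ∧ q is F, p is F. ✗
f: ◇¬q ∧ q is F, p is F. ✗
g: ◇¬q ∧ q is T, p is F. ✓
h: ◇¬q ∧ q is F, p is F. ✗
Satisfying worlds: {a, g}.
So ◇¬q ∧ q ∨ p fails at the other 5 worlds.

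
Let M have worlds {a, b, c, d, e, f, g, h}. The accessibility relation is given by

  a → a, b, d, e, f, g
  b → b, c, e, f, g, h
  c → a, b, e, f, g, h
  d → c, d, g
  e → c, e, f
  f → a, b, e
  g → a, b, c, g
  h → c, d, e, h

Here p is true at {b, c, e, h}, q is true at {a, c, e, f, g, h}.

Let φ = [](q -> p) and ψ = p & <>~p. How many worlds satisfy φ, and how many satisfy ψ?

For [](q -> p):
a: successors {a, b, d, e, f, g}; q -> p there: a:F, b:T, d:T, e:T, f:F, g:F. ✗
b: successors {b, c, e, f, g, h}; q -> p there: b:T, c:T, e:T, f:F, g:F, h:T. ✗
c: successors {a, b, e, f, g, h}; q -> p there: a:F, b:T, e:T, f:F, g:F, h:T. ✗
d: successors {c, d, g}; q -> p there: c:T, d:T, g:F. ✗
e: successors {c, e, f}; q -> p there: c:T, e:T, f:F. ✗
f: successors {a, b, e}; q -> p there: a:F, b:T, e:T. ✗
g: successors {a, b, c, g}; q -> p there: a:F, b:T, c:T, g:F. ✗
h: successors {c, d, e, h}; q -> p there: c:T, d:T, e:T, h:T. ✓
— 1 world.
For p & <>~p:
a: p is F, <>~p is T. ✗
b: p is T, <>~p is T. ✓
c: p is T, <>~p is T. ✓
d: p is F, <>~p is T. ✗
e: p is T, <>~p is T. ✓
f: p is F, <>~p is T. ✗
g: p is F, <>~p is T. ✗
h: p is T, <>~p is T. ✓
— 4 worlds.

1 and 4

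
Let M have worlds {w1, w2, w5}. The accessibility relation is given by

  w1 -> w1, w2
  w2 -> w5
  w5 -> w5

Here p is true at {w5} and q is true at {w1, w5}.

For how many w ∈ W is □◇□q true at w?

3

w1: successors {w1, w2}; ◇□q there: w1:T, w2:T. ✓
w2: successors {w5}; ◇□q there: w5:T. ✓
w5: successors {w5}; ◇□q there: w5:T. ✓
Satisfying worlds: {w1, w2, w5}.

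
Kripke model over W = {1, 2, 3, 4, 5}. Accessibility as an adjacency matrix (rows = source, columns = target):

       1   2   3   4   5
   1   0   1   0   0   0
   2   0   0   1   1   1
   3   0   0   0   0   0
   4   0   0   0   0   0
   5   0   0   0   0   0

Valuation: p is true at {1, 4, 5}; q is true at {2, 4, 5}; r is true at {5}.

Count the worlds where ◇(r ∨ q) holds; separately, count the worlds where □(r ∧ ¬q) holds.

2 and 3

For ◇(r ∨ q):
1: successors {2}; r ∨ q there: 2:T. ✓
2: successors {3, 4, 5}; r ∨ q there: 3:F, 4:T, 5:T. ✓
3: no successors, so ◇(r ∨ q) fails. ✗
4: no successors, so ◇(r ∨ q) fails. ✗
5: no successors, so ◇(r ∨ q) fails. ✗
— 2 worlds.
For □(r ∧ ¬q):
1: successors {2}; r ∧ ¬q there: 2:F. ✗
2: successors {3, 4, 5}; r ∧ ¬q there: 3:F, 4:F, 5:F. ✗
3: no successors, so □(r ∧ ¬q) holds vacuously. ✓
4: no successors, so □(r ∧ ¬q) holds vacuously. ✓
5: no successors, so □(r ∧ ¬q) holds vacuously. ✓
— 3 worlds.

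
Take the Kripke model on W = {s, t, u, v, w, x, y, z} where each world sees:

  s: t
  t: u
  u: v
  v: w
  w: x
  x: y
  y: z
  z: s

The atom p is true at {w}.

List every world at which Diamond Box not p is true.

s: successors {t}; Box not p there: t:T. ✓
t: successors {u}; Box not p there: u:T. ✓
u: successors {v}; Box not p there: v:F. ✗
v: successors {w}; Box not p there: w:T. ✓
w: successors {x}; Box not p there: x:T. ✓
x: successors {y}; Box not p there: y:T. ✓
y: successors {z}; Box not p there: z:T. ✓
z: successors {s}; Box not p there: s:T. ✓

{s, t, v, w, x, y, z}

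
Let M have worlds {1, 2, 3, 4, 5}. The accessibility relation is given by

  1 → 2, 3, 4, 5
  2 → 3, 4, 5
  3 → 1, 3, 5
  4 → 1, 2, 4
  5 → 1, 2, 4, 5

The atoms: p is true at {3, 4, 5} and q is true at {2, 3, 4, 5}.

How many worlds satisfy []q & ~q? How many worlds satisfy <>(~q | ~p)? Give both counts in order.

For []q & ~q:
1: []q is T, ~q is T. ✓
2: []q is T, ~q is F. ✗
3: []q is F, ~q is F. ✗
4: []q is F, ~q is F. ✗
5: []q is F, ~q is F. ✗
— 1 world.
For <>(~q | ~p):
1: successors {2, 3, 4, 5}; ~q | ~p there: 2:T, 3:F, 4:F, 5:F. ✓
2: successors {3, 4, 5}; ~q | ~p there: 3:F, 4:F, 5:F. ✗
3: successors {1, 3, 5}; ~q | ~p there: 1:T, 3:F, 5:F. ✓
4: successors {1, 2, 4}; ~q | ~p there: 1:T, 2:T, 4:F. ✓
5: successors {1, 2, 4, 5}; ~q | ~p there: 1:T, 2:T, 4:F, 5:F. ✓
— 4 worlds.

1 and 4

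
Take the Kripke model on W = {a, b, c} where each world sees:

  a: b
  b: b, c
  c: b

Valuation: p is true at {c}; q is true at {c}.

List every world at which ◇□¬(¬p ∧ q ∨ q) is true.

a: successors {b}; □¬(¬p ∧ q ∨ q) there: b:F. ✗
b: successors {b, c}; □¬(¬p ∧ q ∨ q) there: b:F, c:T. ✓
c: successors {b}; □¬(¬p ∧ q ∨ q) there: b:F. ✗

{b}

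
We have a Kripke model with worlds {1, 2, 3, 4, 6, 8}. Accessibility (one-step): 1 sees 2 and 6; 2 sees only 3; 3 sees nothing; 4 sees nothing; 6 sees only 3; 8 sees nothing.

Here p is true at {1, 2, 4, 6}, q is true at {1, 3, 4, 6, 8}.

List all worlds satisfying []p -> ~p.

{2, 3, 6, 8}

1: []p is T, ~p is F. ✗
2: []p is F, ~p is F. ✓
3: []p is T, ~p is T. ✓
4: []p is T, ~p is F. ✗
6: []p is F, ~p is F. ✓
8: []p is T, ~p is T. ✓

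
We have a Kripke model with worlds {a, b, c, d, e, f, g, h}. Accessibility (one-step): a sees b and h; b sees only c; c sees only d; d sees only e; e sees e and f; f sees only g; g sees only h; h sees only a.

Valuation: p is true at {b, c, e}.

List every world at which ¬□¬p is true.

a: □¬p is F. ✓
b: □¬p is F. ✓
c: □¬p is T. ✗
d: □¬p is F. ✓
e: □¬p is F. ✓
f: □¬p is T. ✗
g: □¬p is T. ✗
h: □¬p is T. ✗

{a, b, d, e}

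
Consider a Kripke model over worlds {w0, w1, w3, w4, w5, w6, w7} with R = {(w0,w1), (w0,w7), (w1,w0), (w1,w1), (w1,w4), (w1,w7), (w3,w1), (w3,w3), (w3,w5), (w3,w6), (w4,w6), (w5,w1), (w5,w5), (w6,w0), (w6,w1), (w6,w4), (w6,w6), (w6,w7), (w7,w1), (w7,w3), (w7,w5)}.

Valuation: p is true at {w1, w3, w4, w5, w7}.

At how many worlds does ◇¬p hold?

4

w0: successors {w1, w7}; ¬p there: w1:F, w7:F. ✗
w1: successors {w0, w1, w4, w7}; ¬p there: w0:T, w1:F, w4:F, w7:F. ✓
w3: successors {w1, w3, w5, w6}; ¬p there: w1:F, w3:F, w5:F, w6:T. ✓
w4: successors {w6}; ¬p there: w6:T. ✓
w5: successors {w1, w5}; ¬p there: w1:F, w5:F. ✗
w6: successors {w0, w1, w4, w6, w7}; ¬p there: w0:T, w1:F, w4:F, w6:T, w7:F. ✓
w7: successors {w1, w3, w5}; ¬p there: w1:F, w3:F, w5:F. ✗
Satisfying worlds: {w1, w3, w4, w6}.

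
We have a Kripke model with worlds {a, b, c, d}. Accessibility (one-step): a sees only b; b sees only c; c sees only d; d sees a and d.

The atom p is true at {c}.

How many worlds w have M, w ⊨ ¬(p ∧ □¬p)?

a: p ∧ □¬p is F. ✓
b: p ∧ □¬p is F. ✓
c: p ∧ □¬p is T. ✗
d: p ∧ □¬p is F. ✓
Satisfying worlds: {a, b, d}.

3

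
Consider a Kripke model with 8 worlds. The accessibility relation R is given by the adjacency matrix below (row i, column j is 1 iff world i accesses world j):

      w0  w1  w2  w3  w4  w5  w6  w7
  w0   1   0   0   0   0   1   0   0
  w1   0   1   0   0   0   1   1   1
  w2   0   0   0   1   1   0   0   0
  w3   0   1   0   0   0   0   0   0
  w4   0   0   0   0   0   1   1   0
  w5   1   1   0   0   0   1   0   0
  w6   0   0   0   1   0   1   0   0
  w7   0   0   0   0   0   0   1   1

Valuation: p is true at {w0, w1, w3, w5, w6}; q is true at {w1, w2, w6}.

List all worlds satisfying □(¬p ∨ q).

{w3, w7}

w0: successors {w0, w5}; ¬p ∨ q there: w0:F, w5:F. ✗
w1: successors {w1, w5, w6, w7}; ¬p ∨ q there: w1:T, w5:F, w6:T, w7:T. ✗
w2: successors {w3, w4}; ¬p ∨ q there: w3:F, w4:T. ✗
w3: successors {w1}; ¬p ∨ q there: w1:T. ✓
w4: successors {w5, w6}; ¬p ∨ q there: w5:F, w6:T. ✗
w5: successors {w0, w1, w5}; ¬p ∨ q there: w0:F, w1:T, w5:F. ✗
w6: successors {w3, w5}; ¬p ∨ q there: w3:F, w5:F. ✗
w7: successors {w6, w7}; ¬p ∨ q there: w6:T, w7:T. ✓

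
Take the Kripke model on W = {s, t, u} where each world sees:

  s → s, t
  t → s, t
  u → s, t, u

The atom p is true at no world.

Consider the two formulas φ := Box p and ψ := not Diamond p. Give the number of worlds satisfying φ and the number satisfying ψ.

0 and 3

For Box p:
s: successors {s, t}; p there: s:F, t:F. ✗
t: successors {s, t}; p there: s:F, t:F. ✗
u: successors {s, t, u}; p there: s:F, t:F, u:F. ✗
— 0 worlds.
For not Diamond p:
s: Diamond p is F. ✓
t: Diamond p is F. ✓
u: Diamond p is F. ✓
— 3 worlds.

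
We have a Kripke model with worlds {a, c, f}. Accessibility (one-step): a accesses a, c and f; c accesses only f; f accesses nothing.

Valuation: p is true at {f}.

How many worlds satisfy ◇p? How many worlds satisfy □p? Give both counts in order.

For ◇p:
a: successors {a, c, f}; p there: a:F, c:F, f:T. ✓
c: successors {f}; p there: f:T. ✓
f: no successors, so ◇p fails. ✗
— 2 worlds.
For □p:
a: successors {a, c, f}; p there: a:F, c:F, f:T. ✗
c: successors {f}; p there: f:T. ✓
f: no successors, so □p holds vacuously. ✓
— 2 worlds.

2 and 2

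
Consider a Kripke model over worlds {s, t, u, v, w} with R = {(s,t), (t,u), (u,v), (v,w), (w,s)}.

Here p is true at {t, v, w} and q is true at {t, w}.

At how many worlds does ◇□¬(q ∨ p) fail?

s: successors {t}; □¬(q ∨ p) there: t:T. ✓
t: successors {u}; □¬(q ∨ p) there: u:F. ✗
u: successors {v}; □¬(q ∨ p) there: v:F. ✗
v: successors {w}; □¬(q ∨ p) there: w:T. ✓
w: successors {s}; □¬(q ∨ p) there: s:F. ✗
Satisfying worlds: {s, v}.
So ◇□¬(q ∨ p) fails at the other 3 worlds.

3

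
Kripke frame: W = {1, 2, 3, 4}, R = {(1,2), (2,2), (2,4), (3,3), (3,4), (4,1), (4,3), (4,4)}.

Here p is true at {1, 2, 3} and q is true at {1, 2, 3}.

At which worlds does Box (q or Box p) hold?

1: successors {2}; q or Box p there: 2:T. ✓
2: successors {2, 4}; q or Box p there: 2:T, 4:F. ✗
3: successors {3, 4}; q or Box p there: 3:T, 4:F. ✗
4: successors {1, 3, 4}; q or Box p there: 1:T, 3:T, 4:F. ✗

{1}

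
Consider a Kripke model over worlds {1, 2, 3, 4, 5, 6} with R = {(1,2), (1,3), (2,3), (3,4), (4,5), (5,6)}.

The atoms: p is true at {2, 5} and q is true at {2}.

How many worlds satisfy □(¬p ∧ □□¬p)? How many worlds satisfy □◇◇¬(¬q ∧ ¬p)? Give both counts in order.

For □(¬p ∧ □□¬p):
1: successors {2, 3}; ¬p ∧ □□¬p there: 2:F, 3:F. ✗
2: successors {3}; ¬p ∧ □□¬p there: 3:F. ✗
3: successors {4}; ¬p ∧ □□¬p there: 4:T. ✓
4: successors {5}; ¬p ∧ □□¬p there: 5:F. ✗
5: successors {6}; ¬p ∧ □□¬p there: 6:T. ✓
6: no successors, so □(¬p ∧ □□¬p) holds vacuously. ✓
— 3 worlds.
For □◇◇¬(¬q ∧ ¬p):
1: successors {2, 3}; ◇◇¬(¬q ∧ ¬p) there: 2:F, 3:T. ✗
2: successors {3}; ◇◇¬(¬q ∧ ¬p) there: 3:T. ✓
3: successors {4}; ◇◇¬(¬q ∧ ¬p) there: 4:F. ✗
4: successors {5}; ◇◇¬(¬q ∧ ¬p) there: 5:F. ✗
5: successors {6}; ◇◇¬(¬q ∧ ¬p) there: 6:F. ✗
6: no successors, so □◇◇¬(¬q ∧ ¬p) holds vacuously. ✓
— 2 worlds.

3 and 2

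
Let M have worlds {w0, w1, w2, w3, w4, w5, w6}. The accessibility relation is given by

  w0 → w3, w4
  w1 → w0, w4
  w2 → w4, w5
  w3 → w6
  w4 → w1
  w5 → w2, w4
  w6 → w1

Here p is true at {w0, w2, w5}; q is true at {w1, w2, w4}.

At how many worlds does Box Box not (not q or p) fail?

6

w0: successors {w3, w4}; Box not (not q or p) there: w3:F, w4:T. ✗
w1: successors {w0, w4}; Box not (not q or p) there: w0:F, w4:T. ✗
w2: successors {w4, w5}; Box not (not q or p) there: w4:T, w5:F. ✗
w3: successors {w6}; Box not (not q or p) there: w6:T. ✓
w4: successors {w1}; Box not (not q or p) there: w1:F. ✗
w5: successors {w2, w4}; Box not (not q or p) there: w2:F, w4:T. ✗
w6: successors {w1}; Box not (not q or p) there: w1:F. ✗
Satisfying worlds: {w3}.
So Box Box not (not q or p) fails at the other 6 worlds.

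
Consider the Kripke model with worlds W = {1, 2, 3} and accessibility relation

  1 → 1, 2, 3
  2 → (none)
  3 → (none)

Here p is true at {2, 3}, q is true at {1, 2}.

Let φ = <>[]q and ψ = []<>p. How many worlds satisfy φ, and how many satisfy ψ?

For <>[]q:
1: successors {1, 2, 3}; []q there: 1:F, 2:T, 3:T. ✓
2: no successors, so <>[]q fails. ✗
3: no successors, so <>[]q fails. ✗
— 1 world.
For []<>p:
1: successors {1, 2, 3}; <>p there: 1:T, 2:F, 3:F. ✗
2: no successors, so []<>p holds vacuously. ✓
3: no successors, so []<>p holds vacuously. ✓
— 2 worlds.

1 and 2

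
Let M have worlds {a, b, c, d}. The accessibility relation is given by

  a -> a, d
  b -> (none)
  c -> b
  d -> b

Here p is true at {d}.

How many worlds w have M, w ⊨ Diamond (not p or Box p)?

3

a: successors {a, d}; not p or Box p there: a:T, d:F. ✓
b: no successors, so Diamond (not p or Box p) fails. ✗
c: successors {b}; not p or Box p there: b:T. ✓
d: successors {b}; not p or Box p there: b:T. ✓
Satisfying worlds: {a, c, d}.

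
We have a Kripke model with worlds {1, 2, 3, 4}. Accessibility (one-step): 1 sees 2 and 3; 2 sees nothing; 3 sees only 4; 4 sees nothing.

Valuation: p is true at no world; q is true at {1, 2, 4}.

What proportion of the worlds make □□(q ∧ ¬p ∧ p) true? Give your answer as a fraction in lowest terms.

1: successors {2, 3}; □(q ∧ ¬p ∧ p) there: 2:T, 3:F. ✗
2: no successors, so □□(q ∧ ¬p ∧ p) holds vacuously. ✓
3: successors {4}; □(q ∧ ¬p ∧ p) there: 4:T. ✓
4: no successors, so □□(q ∧ ¬p ∧ p) holds vacuously. ✓
That's 3 of 4 worlds, so 3/4.

3/4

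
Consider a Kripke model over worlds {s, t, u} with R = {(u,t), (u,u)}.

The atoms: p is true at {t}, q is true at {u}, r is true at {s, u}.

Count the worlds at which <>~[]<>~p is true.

s: no successors, so <>~[]<>~p fails. ✗
t: no successors, so <>~[]<>~p fails. ✗
u: successors {t, u}; ~[]<>~p there: t:F, u:T. ✓
Satisfying worlds: {u}.

1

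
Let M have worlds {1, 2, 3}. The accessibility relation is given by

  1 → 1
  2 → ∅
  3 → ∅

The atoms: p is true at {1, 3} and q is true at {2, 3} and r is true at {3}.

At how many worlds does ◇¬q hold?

1: successors {1}; ¬q there: 1:T. ✓
2: no successors, so ◇¬q fails. ✗
3: no successors, so ◇¬q fails. ✗
Satisfying worlds: {1}.

1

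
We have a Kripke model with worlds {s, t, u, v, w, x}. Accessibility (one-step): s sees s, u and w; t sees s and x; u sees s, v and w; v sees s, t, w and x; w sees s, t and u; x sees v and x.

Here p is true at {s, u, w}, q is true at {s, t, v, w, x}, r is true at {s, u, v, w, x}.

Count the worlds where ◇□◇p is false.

1

s: successors {s, u, w}; □◇p there: s:T, u:T, w:T. ✓
t: successors {s, x}; □◇p there: s:T, x:F. ✓
u: successors {s, v, w}; □◇p there: s:T, v:F, w:T. ✓
v: successors {s, t, w, x}; □◇p there: s:T, t:F, w:T, x:F. ✓
w: successors {s, t, u}; □◇p there: s:T, t:F, u:T. ✓
x: successors {v, x}; □◇p there: v:F, x:F. ✗
Satisfying worlds: {s, t, u, v, w}.
So ◇□◇p fails at the other 1 world.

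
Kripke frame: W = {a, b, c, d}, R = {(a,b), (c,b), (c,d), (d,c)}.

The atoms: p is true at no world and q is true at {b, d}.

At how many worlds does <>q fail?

a: successors {b}; q there: b:T. ✓
b: no successors, so <>q fails. ✗
c: successors {b, d}; q there: b:T, d:T. ✓
d: successors {c}; q there: c:F. ✗
Satisfying worlds: {a, c}.
So <>q fails at the other 2 worlds.

2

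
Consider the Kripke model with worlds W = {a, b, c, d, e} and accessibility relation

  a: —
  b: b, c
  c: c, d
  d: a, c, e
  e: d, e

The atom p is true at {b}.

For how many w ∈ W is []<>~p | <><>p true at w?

4

a: []<>~p is T, <><>p is F. ✓
b: []<>~p is T, <><>p is T. ✓
c: []<>~p is T, <><>p is F. ✓
d: []<>~p is F, <><>p is F. ✗
e: []<>~p is T, <><>p is F. ✓
Satisfying worlds: {a, b, c, e}.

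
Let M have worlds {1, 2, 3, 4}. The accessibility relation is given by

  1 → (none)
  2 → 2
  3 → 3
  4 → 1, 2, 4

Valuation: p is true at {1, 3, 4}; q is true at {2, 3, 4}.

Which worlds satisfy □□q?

1: no successors, so □□q holds vacuously. ✓
2: successors {2}; □q there: 2:T. ✓
3: successors {3}; □q there: 3:T. ✓
4: successors {1, 2, 4}; □q there: 1:T, 2:T, 4:F. ✗

{1, 2, 3}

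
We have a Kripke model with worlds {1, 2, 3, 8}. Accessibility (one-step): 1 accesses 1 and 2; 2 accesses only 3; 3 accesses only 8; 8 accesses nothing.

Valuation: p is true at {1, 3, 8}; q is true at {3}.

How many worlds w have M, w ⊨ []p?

3

1: successors {1, 2}; p there: 1:T, 2:F. ✗
2: successors {3}; p there: 3:T. ✓
3: successors {8}; p there: 8:T. ✓
8: no successors, so []p holds vacuously. ✓
Satisfying worlds: {2, 3, 8}.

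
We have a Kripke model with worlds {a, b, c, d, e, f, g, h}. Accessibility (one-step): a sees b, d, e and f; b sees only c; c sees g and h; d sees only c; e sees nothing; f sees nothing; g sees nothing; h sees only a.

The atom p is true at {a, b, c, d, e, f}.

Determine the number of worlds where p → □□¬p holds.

6

a: p is T, □□¬p is F. ✗
b: p is T, □□¬p is T. ✓
c: p is T, □□¬p is F. ✗
d: p is T, □□¬p is T. ✓
e: p is T, □□¬p is T. ✓
f: p is T, □□¬p is T. ✓
g: p is F, □□¬p is T. ✓
h: p is F, □□¬p is F. ✓
Satisfying worlds: {b, d, e, f, g, h}.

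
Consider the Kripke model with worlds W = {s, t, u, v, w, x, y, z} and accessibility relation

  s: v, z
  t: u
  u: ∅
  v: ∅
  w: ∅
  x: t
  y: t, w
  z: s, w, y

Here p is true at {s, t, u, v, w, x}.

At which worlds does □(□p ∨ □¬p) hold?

s: successors {v, z}; □p ∨ □¬p there: v:T, z:F. ✗
t: successors {u}; □p ∨ □¬p there: u:T. ✓
u: no successors, so □(□p ∨ □¬p) holds vacuously. ✓
v: no successors, so □(□p ∨ □¬p) holds vacuously. ✓
w: no successors, so □(□p ∨ □¬p) holds vacuously. ✓
x: successors {t}; □p ∨ □¬p there: t:T. ✓
y: successors {t, w}; □p ∨ □¬p there: t:T, w:T. ✓
z: successors {s, w, y}; □p ∨ □¬p there: s:F, w:T, y:T. ✗

{t, u, v, w, x, y}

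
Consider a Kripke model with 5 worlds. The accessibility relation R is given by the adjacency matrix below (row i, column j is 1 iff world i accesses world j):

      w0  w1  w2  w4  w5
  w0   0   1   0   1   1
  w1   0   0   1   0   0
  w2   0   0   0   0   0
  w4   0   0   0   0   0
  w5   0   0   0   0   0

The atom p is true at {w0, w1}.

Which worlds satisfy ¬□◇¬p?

{w0, w1}

w0: □◇¬p is F. ✓
w1: □◇¬p is F. ✓
w2: □◇¬p is T. ✗
w4: □◇¬p is T. ✗
w5: □◇¬p is T. ✗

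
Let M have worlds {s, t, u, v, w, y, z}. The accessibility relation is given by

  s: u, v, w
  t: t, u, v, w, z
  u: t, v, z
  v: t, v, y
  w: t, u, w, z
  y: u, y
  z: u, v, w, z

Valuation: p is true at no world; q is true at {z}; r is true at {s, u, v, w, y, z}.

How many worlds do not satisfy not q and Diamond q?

4

s: not q is T, Diamond q is F. ✗
t: not q is T, Diamond q is T. ✓
u: not q is T, Diamond q is T. ✓
v: not q is T, Diamond q is F. ✗
w: not q is T, Diamond q is T. ✓
y: not q is T, Diamond q is F. ✗
z: not q is F, Diamond q is T. ✗
Satisfying worlds: {t, u, w}.
So not q and Diamond q fails at the other 4 worlds.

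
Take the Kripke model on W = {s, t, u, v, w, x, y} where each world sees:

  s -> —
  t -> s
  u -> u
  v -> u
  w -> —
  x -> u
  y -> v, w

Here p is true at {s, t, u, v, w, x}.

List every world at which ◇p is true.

s: no successors, so ◇p fails. ✗
t: successors {s}; p there: s:T. ✓
u: successors {u}; p there: u:T. ✓
v: successors {u}; p there: u:T. ✓
w: no successors, so ◇p fails. ✗
x: successors {u}; p there: u:T. ✓
y: successors {v, w}; p there: v:T, w:T. ✓

{t, u, v, x, y}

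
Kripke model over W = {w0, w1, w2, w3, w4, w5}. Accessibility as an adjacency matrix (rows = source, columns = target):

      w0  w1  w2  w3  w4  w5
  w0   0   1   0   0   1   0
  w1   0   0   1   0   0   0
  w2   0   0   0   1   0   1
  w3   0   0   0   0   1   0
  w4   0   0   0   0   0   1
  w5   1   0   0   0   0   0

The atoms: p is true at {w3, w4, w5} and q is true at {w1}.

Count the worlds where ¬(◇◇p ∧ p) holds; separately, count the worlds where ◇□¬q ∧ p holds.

4 and 2

For ¬(◇◇p ∧ p):
w0: ◇◇p ∧ p is F. ✓
w1: ◇◇p ∧ p is F. ✓
w2: ◇◇p ∧ p is F. ✓
w3: ◇◇p ∧ p is T. ✗
w4: ◇◇p ∧ p is F. ✓
w5: ◇◇p ∧ p is T. ✗
— 4 worlds.
For ◇□¬q ∧ p:
w0: ◇□¬q is T, p is F. ✗
w1: ◇□¬q is T, p is F. ✗
w2: ◇□¬q is T, p is F. ✗
w3: ◇□¬q is T, p is T. ✓
w4: ◇□¬q is T, p is T. ✓
w5: ◇□¬q is F, p is T. ✗
— 2 worlds.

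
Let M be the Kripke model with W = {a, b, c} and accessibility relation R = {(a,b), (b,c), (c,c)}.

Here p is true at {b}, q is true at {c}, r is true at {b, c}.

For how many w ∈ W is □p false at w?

2

a: successors {b}; p there: b:T. ✓
b: successors {c}; p there: c:F. ✗
c: successors {c}; p there: c:F. ✗
Satisfying worlds: {a}.
So □p fails at the other 2 worlds.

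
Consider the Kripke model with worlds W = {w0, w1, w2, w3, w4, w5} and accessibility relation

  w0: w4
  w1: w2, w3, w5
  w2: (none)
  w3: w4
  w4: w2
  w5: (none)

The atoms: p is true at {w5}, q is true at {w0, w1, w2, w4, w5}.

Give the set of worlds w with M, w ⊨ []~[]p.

w0: successors {w4}; ~[]p there: w4:T. ✓
w1: successors {w2, w3, w5}; ~[]p there: w2:F, w3:T, w5:F. ✗
w2: no successors, so []~[]p holds vacuously. ✓
w3: successors {w4}; ~[]p there: w4:T. ✓
w4: successors {w2}; ~[]p there: w2:F. ✗
w5: no successors, so []~[]p holds vacuously. ✓

{w0, w2, w3, w5}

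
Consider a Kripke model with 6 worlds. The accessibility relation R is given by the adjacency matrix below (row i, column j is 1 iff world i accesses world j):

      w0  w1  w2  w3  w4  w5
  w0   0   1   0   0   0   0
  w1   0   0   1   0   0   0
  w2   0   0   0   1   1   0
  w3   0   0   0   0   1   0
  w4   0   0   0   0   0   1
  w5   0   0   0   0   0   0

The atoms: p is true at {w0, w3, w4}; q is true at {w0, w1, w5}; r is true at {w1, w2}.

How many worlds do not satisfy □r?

w0: successors {w1}; r there: w1:T. ✓
w1: successors {w2}; r there: w2:T. ✓
w2: successors {w3, w4}; r there: w3:F, w4:F. ✗
w3: successors {w4}; r there: w4:F. ✗
w4: successors {w5}; r there: w5:F. ✗
w5: no successors, so □r holds vacuously. ✓
Satisfying worlds: {w0, w1, w5}.
So □r fails at the other 3 worlds.

3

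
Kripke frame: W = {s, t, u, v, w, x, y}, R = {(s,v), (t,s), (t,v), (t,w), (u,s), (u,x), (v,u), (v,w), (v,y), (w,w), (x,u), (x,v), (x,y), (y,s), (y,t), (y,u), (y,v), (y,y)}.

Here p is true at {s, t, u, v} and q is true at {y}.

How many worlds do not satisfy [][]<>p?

s: successors {v}; []<>p there: v:F. ✗
t: successors {s, v, w}; []<>p there: s:T, v:F, w:F. ✗
u: successors {s, x}; []<>p there: s:T, x:T. ✓
v: successors {u, w, y}; []<>p there: u:T, w:F, y:T. ✗
w: successors {w}; []<>p there: w:F. ✗
x: successors {u, v, y}; []<>p there: u:T, v:F, y:T. ✗
y: successors {s, t, u, v, y}; []<>p there: s:T, t:F, u:T, v:F, y:T. ✗
Satisfying worlds: {u}.
So [][]<>p fails at the other 6 worlds.

6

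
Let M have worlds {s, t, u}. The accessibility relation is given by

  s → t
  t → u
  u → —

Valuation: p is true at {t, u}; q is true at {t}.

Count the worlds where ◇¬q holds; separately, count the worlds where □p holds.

For ◇¬q:
s: successors {t}; ¬q there: t:F. ✗
t: successors {u}; ¬q there: u:T. ✓
u: no successors, so ◇¬q fails. ✗
— 1 world.
For □p:
s: successors {t}; p there: t:T. ✓
t: successors {u}; p there: u:T. ✓
u: no successors, so □p holds vacuously. ✓
— 3 worlds.

1 and 3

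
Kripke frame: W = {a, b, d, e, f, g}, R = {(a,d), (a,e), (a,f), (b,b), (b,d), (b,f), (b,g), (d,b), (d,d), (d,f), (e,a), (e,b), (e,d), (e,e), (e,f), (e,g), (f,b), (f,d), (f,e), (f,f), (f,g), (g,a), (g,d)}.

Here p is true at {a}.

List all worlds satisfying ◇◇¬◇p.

{a, b, d, e, f, g}

a: successors {d, e, f}; ◇¬◇p there: d:T, e:T, f:T. ✓
b: successors {b, d, f, g}; ◇¬◇p there: b:T, d:T, f:T, g:T. ✓
d: successors {b, d, f}; ◇¬◇p there: b:T, d:T, f:T. ✓
e: successors {a, b, d, e, f, g}; ◇¬◇p there: a:T, b:T, d:T, e:T, f:T, g:T. ✓
f: successors {b, d, e, f, g}; ◇¬◇p there: b:T, d:T, e:T, f:T, g:T. ✓
g: successors {a, d}; ◇¬◇p there: a:T, d:T. ✓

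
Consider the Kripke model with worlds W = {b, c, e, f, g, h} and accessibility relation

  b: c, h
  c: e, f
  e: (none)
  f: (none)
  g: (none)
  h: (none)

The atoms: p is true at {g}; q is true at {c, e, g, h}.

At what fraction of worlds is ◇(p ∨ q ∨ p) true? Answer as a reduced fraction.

b: successors {c, h}; p ∨ q ∨ p there: c:T, h:T. ✓
c: successors {e, f}; p ∨ q ∨ p there: e:T, f:F. ✓
e: no successors, so ◇(p ∨ q ∨ p) fails. ✗
f: no successors, so ◇(p ∨ q ∨ p) fails. ✗
g: no successors, so ◇(p ∨ q ∨ p) fails. ✗
h: no successors, so ◇(p ∨ q ∨ p) fails. ✗
That's 2 of 6 worlds, so 2/6 = 1/3.

1/3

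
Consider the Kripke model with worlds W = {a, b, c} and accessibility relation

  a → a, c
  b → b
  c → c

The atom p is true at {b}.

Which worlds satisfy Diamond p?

a: successors {a, c}; p there: a:F, c:F. ✗
b: successors {b}; p there: b:T. ✓
c: successors {c}; p there: c:F. ✗

{b}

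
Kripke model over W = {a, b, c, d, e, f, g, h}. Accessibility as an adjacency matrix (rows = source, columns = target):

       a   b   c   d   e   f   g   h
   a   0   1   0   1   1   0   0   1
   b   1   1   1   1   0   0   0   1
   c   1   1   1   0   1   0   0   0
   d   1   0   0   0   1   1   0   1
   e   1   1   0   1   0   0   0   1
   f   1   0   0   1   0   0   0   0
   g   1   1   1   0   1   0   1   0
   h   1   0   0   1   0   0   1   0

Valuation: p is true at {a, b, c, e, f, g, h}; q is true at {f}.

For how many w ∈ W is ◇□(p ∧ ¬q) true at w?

a: successors {b, d, e, h}; □(p ∧ ¬q) there: b:F, d:F, e:F, h:F. ✗
b: successors {a, b, c, d, h}; □(p ∧ ¬q) there: a:F, b:F, c:T, d:F, h:F. ✓
c: successors {a, b, c, e}; □(p ∧ ¬q) there: a:F, b:F, c:T, e:F. ✓
d: successors {a, e, f, h}; □(p ∧ ¬q) there: a:F, e:F, f:F, h:F. ✗
e: successors {a, b, d, h}; □(p ∧ ¬q) there: a:F, b:F, d:F, h:F. ✗
f: successors {a, d}; □(p ∧ ¬q) there: a:F, d:F. ✗
g: successors {a, b, c, e, g}; □(p ∧ ¬q) there: a:F, b:F, c:T, e:F, g:T. ✓
h: successors {a, d, g}; □(p ∧ ¬q) there: a:F, d:F, g:T. ✓
Satisfying worlds: {b, c, g, h}.

4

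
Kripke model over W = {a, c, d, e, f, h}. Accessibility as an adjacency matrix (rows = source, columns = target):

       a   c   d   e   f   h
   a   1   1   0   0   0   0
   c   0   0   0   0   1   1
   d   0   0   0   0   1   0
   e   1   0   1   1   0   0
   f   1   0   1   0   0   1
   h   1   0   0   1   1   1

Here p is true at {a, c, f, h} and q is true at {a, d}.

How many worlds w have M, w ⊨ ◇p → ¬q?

4

a: ◇p is T, ¬q is F. ✗
c: ◇p is T, ¬q is T. ✓
d: ◇p is T, ¬q is F. ✗
e: ◇p is T, ¬q is T. ✓
f: ◇p is T, ¬q is T. ✓
h: ◇p is T, ¬q is T. ✓
Satisfying worlds: {c, e, f, h}.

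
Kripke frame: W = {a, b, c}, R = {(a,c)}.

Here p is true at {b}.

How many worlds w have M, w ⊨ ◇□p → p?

a: ◇□p is T, p is F. ✗
b: ◇□p is F, p is T. ✓
c: ◇□p is F, p is F. ✓
Satisfying worlds: {b, c}.

2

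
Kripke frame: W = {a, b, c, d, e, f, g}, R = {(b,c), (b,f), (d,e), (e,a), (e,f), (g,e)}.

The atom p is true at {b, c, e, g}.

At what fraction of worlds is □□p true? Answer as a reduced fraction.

5/7

a: no successors, so □□p holds vacuously. ✓
b: successors {c, f}; □p there: c:T, f:T. ✓
c: no successors, so □□p holds vacuously. ✓
d: successors {e}; □p there: e:F. ✗
e: successors {a, f}; □p there: a:T, f:T. ✓
f: no successors, so □□p holds vacuously. ✓
g: successors {e}; □p there: e:F. ✗
That's 5 of 7 worlds, so 5/7.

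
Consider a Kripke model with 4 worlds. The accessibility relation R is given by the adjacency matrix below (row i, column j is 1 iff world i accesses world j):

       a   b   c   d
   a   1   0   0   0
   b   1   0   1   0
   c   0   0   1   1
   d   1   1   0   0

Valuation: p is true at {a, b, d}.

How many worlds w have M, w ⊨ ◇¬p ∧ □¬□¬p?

2

a: ◇¬p is F, □¬□¬p is T. ✗
b: ◇¬p is T, □¬□¬p is T. ✓
c: ◇¬p is T, □¬□¬p is T. ✓
d: ◇¬p is F, □¬□¬p is T. ✗
Satisfying worlds: {b, c}.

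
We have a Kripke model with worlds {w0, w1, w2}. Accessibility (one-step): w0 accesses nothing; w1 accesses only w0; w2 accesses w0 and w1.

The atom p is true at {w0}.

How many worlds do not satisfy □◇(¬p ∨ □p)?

w0: no successors, so □◇(¬p ∨ □p) holds vacuously. ✓
w1: successors {w0}; ◇(¬p ∨ □p) there: w0:F. ✗
w2: successors {w0, w1}; ◇(¬p ∨ □p) there: w0:F, w1:T. ✗
Satisfying worlds: {w0}.
So □◇(¬p ∨ □p) fails at the other 2 worlds.

2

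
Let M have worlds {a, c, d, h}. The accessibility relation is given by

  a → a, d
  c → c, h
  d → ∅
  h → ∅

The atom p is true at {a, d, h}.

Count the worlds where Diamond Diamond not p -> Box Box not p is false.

1

a: Diamond Diamond not p is F, Box Box not p is F. ✓
c: Diamond Diamond not p is T, Box Box not p is F. ✗
d: Diamond Diamond not p is F, Box Box not p is T. ✓
h: Diamond Diamond not p is F, Box Box not p is T. ✓
Satisfying worlds: {a, d, h}.
So Diamond Diamond not p -> Box Box not p fails at the other 1 world.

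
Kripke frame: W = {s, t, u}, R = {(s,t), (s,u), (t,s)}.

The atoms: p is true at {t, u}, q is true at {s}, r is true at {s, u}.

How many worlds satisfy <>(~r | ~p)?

s: successors {t, u}; ~r | ~p there: t:T, u:F. ✓
t: successors {s}; ~r | ~p there: s:T. ✓
u: no successors, so <>(~r | ~p) fails. ✗
Satisfying worlds: {s, t}.

2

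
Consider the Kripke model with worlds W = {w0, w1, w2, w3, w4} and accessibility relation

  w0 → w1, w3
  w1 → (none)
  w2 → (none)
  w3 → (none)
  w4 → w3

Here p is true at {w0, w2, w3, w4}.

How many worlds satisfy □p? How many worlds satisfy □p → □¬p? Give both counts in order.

4 and 4

For □p:
w0: successors {w1, w3}; p there: w1:F, w3:T. ✗
w1: no successors, so □p holds vacuously. ✓
w2: no successors, so □p holds vacuously. ✓
w3: no successors, so □p holds vacuously. ✓
w4: successors {w3}; p there: w3:T. ✓
— 4 worlds.
For □p → □¬p:
w0: □p is F, □¬p is F. ✓
w1: □p is T, □¬p is T. ✓
w2: □p is T, □¬p is T. ✓
w3: □p is T, □¬p is T. ✓
w4: □p is T, □¬p is F. ✗
— 4 worlds.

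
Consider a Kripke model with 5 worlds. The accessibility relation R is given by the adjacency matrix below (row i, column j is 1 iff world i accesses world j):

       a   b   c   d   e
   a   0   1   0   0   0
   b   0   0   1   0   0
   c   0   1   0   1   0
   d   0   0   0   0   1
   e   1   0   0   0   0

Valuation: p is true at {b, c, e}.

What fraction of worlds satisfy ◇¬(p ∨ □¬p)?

2/5

a: successors {b}; ¬(p ∨ □¬p) there: b:F. ✗
b: successors {c}; ¬(p ∨ □¬p) there: c:F. ✗
c: successors {b, d}; ¬(p ∨ □¬p) there: b:F, d:T. ✓
d: successors {e}; ¬(p ∨ □¬p) there: e:F. ✗
e: successors {a}; ¬(p ∨ □¬p) there: a:T. ✓
That's 2 of 5 worlds, so 2/5.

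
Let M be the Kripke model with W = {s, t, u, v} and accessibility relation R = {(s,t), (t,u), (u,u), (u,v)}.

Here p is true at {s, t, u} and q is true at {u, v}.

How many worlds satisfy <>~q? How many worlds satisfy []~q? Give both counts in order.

For <>~q:
s: successors {t}; ~q there: t:T. ✓
t: successors {u}; ~q there: u:F. ✗
u: successors {u, v}; ~q there: u:F, v:F. ✗
v: no successors, so <>~q fails. ✗
— 1 world.
For []~q:
s: successors {t}; ~q there: t:T. ✓
t: successors {u}; ~q there: u:F. ✗
u: successors {u, v}; ~q there: u:F, v:F. ✗
v: no successors, so []~q holds vacuously. ✓
— 2 worlds.

1 and 2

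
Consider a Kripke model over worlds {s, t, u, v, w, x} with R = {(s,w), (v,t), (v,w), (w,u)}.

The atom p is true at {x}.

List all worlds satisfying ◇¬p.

{s, v, w}

s: successors {w}; ¬p there: w:T. ✓
t: no successors, so ◇¬p fails. ✗
u: no successors, so ◇¬p fails. ✗
v: successors {t, w}; ¬p there: t:T, w:T. ✓
w: successors {u}; ¬p there: u:T. ✓
x: no successors, so ◇¬p fails. ✗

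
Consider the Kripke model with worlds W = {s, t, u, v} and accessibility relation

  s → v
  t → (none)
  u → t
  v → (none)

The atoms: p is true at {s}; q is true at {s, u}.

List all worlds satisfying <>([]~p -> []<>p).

s: successors {v}; []~p -> []<>p there: v:T. ✓
t: no successors, so <>([]~p -> []<>p) fails. ✗
u: successors {t}; []~p -> []<>p there: t:T. ✓
v: no successors, so <>([]~p -> []<>p) fails. ✗

{s, u}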